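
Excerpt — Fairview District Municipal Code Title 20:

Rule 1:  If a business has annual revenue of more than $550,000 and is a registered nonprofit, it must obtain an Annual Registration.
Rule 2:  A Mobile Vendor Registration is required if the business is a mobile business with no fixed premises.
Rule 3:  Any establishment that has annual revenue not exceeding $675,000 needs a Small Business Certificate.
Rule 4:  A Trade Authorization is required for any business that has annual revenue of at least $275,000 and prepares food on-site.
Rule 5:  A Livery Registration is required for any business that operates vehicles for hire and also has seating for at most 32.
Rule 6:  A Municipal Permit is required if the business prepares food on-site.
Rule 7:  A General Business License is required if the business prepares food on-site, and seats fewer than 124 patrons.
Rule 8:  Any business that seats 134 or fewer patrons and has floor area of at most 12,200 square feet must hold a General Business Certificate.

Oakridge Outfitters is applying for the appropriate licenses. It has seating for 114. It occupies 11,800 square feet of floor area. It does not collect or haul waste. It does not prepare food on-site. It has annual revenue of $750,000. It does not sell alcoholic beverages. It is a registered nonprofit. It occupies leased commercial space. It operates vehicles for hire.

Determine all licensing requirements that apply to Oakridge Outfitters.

Rule 1: revenue $750,000 > $550,000; is a registered nonprofit → Annual Registration required.
Rule 2: occupies leased commercial space (not: is a mobile business with no fixed premises) → Mobile Vendor Registration not required.
Rule 3: revenue $750,000 > $675,000 → Small Business Certificate not required.
Rule 4: revenue $750,000 ≥ $275,000; does not prepare food on-site → Trade Authorization not required.
Rule 5: operates vehicles for hire; seating 114 > 32 → Livery Registration not required.
Rule 6: does not prepare food on-site → Municipal Permit not required.
Rule 7: does not prepare food on-site; seating 114 < 124 → General Business License not required.
Rule 8: seating 114 ≤ 134; floor area 11,800 square feet ≤ 12,200 square feet → General Business Certificate required.

Annual Registration, General Business Certificate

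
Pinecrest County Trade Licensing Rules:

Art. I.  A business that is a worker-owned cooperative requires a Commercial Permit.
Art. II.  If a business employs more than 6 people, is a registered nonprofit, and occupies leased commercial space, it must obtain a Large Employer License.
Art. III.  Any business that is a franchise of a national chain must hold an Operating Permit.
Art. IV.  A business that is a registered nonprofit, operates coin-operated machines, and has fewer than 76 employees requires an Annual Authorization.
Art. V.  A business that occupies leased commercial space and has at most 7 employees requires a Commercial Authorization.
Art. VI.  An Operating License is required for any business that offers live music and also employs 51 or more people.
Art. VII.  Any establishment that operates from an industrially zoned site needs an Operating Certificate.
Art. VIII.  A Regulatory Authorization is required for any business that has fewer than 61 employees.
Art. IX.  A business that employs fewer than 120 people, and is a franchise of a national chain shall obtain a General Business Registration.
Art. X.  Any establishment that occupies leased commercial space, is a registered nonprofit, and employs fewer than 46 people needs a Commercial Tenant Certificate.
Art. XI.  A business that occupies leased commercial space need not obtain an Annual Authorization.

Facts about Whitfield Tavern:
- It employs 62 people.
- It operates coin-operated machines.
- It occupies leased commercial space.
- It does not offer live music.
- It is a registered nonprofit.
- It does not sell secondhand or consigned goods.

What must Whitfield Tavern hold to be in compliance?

Large Employer License

Art. I. is a registered nonprofit (not: is a worker-owned cooperative) → Commercial Permit not required.
Art. II. employees 62 > 6; is a registered nonprofit; occupies leased commercial space → Large Employer License required.
Art. III. is a registered nonprofit (not: is a franchise of a national chain) → Operating Permit not required.
Art. IV. is a registered nonprofit; operates coin-operated machines; employees 62 < 76 → Annual Authorization required.
Art. V. occupies leased commercial space; employees 62 > 7 → Commercial Authorization not required.
Art. VI. does not offer live music; employees 62 ≥ 51 → Operating License not required.
Art. VII. occupies leased commercial space (not: operates from an industrially zoned site) → Operating Certificate not required.
Art. VIII. employees 62 ≥ 61 → Regulatory Authorization not required.
Art. IX. employees 62 < 120; is a registered nonprofit (not: is a franchise of a national chain) → General Business Registration not required.
Art. X. occupies leased commercial space; is a registered nonprofit; employees 62 ≥ 46 → Commercial Tenant Certificate not required.
Art. XI. occupies leased commercial space → exempt from Annual Authorization.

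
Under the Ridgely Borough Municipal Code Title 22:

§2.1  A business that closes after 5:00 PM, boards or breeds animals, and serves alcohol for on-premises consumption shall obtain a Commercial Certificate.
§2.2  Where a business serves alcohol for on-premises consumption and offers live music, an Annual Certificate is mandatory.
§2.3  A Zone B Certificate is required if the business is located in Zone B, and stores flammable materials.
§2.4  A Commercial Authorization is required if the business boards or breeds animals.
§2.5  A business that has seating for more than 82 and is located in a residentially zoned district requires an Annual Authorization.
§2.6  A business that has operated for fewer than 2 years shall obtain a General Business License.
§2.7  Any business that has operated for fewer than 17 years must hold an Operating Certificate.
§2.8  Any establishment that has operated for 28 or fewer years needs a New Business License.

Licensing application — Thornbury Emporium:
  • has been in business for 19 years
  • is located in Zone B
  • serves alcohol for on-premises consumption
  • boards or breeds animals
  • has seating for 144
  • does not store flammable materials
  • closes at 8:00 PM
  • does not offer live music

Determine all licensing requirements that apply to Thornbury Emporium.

§2.1 closes 8:00 PM, after 5:00 PM; boards or breeds animals; serves alcohol for on-premises consumption → Commercial Certificate required.
§2.2 serves alcohol for on-premises consumption; does not offer live music → Annual Certificate not required.
§2.3 is located in Zone B; does not store flammable materials → Zone B Certificate not required.
§2.4 boards or breeds animals → Commercial Authorization required.
§2.5 seating 144 > 82; is located in Zone B (not: is located in a residentially zoned district) → Annual Authorization not required.
§2.6 years in business 19 ≥ 2 → General Business License not required.
§2.7 years in business 19 ≥ 17 → Operating Certificate not required.
§2.8 years in business 19 ≤ 28 → New Business License required.

Commercial Authorization, Commercial Certificate, New Business License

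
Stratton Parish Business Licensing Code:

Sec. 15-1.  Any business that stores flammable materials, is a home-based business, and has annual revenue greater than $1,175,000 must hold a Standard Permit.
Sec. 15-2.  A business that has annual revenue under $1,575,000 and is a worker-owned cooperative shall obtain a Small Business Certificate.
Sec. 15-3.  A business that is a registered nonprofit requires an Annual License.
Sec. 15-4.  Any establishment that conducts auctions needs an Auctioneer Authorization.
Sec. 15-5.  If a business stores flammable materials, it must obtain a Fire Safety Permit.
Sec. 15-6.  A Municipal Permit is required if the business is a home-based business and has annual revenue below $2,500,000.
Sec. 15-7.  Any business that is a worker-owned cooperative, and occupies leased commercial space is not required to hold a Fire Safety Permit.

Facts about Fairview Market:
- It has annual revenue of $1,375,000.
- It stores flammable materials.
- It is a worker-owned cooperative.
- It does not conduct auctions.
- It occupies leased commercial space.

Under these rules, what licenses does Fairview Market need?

Sec. 15-1. stores flammable materials; occupies leased commercial space (not: is a home-based business); revenue $1,375,000 > $1,175,000 → Standard Permit not required.
Sec. 15-2. revenue $1,375,000 < $1,575,000; is a worker-owned cooperative → Small Business Certificate required.
Sec. 15-3. is a worker-owned cooperative (not: is a registered nonprofit) → Annual License not required.
Sec. 15-4. does not conduct auctions → Auctioneer Authorization not required.
Sec. 15-5. stores flammable materials → Fire Safety Permit required.
Sec. 15-6. occupies leased commercial space (not: is a home-based business); revenue $1,375,000 < $2,500,000 → Municipal Permit not required.
Sec. 15-7. is a worker-owned cooperative; occupies leased commercial space → exempt from Fire Safety Permit.

Small Business Certificate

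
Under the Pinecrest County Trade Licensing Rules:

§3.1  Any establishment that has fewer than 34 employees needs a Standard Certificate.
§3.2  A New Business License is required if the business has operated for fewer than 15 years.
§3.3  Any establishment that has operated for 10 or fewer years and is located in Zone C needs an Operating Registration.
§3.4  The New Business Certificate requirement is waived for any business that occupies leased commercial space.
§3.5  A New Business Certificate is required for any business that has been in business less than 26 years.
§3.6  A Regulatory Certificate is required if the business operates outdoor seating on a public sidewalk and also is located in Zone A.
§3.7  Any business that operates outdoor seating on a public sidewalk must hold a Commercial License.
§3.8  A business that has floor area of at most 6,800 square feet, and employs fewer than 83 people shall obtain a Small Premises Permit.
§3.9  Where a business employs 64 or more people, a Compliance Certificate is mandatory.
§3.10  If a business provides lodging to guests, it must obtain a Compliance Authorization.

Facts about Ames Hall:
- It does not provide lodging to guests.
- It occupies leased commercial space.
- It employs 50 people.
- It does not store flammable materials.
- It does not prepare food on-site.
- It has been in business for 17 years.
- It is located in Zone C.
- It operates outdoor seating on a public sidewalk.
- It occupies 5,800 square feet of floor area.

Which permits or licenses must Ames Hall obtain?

§3.1 employees 50 ≥ 34 → Standard Certificate not required.
§3.2 years in business 17 ≥ 15 → New Business License not required.
§3.3 years in business 17 > 10; is located in Zone C → Operating Registration not required.
§3.4 occupies leased commercial space → exempt from New Business Certificate.
§3.5 years in business 17 < 26 → New Business Certificate required.
§3.6 operates outdoor seating on a public sidewalk; is located in Zone C (not: is located in Zone A) → Regulatory Certificate not required.
§3.7 operates outdoor seating on a public sidewalk → Commercial License required.
§3.8 floor area 5,800 square feet ≤ 6,800 square feet; employees 50 < 83 → Small Premises Permit required.
§3.9 employees 50 < 64 → Compliance Certificate not required.
§3.10 does not provide lodging to guests → Compliance Authorization not required.

Commercial License, Small Premises Permit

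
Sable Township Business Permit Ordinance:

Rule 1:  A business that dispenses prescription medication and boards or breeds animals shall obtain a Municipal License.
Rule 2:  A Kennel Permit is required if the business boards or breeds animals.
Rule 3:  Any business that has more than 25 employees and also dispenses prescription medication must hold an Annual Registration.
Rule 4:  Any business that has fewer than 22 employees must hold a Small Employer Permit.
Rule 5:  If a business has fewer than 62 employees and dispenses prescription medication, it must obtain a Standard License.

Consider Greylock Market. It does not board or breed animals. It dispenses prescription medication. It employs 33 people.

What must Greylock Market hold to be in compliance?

Annual Registration, Standard License

Rule 1: dispenses prescription medication; does not board or breed animals → Municipal License not required.
Rule 2: does not board or breed animals → Kennel Permit not required.
Rule 3: employees 33 > 25; dispenses prescription medication → Annual Registration required.
Rule 4: employees 33 ≥ 22 → Small Employer Permit not required.
Rule 5: employees 33 < 62; dispenses prescription medication → Standard License required.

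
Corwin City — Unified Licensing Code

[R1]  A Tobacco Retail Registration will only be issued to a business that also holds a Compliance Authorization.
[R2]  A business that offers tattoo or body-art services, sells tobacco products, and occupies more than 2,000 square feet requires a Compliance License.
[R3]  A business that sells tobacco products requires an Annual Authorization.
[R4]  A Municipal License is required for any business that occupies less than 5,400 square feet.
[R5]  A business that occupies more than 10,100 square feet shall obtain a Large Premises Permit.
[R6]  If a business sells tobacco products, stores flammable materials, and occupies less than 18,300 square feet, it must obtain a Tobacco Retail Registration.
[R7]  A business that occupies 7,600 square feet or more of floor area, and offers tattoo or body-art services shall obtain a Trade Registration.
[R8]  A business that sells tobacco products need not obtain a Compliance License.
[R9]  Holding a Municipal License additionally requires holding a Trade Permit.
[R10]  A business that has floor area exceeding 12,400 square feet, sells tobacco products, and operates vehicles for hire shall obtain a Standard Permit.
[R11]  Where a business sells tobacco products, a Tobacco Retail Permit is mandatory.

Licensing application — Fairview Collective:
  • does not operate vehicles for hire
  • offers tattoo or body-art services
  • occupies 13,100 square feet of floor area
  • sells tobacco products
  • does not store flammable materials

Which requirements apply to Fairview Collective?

Annual Authorization, Large Premises Permit, Tobacco Retail Permit, Trade Registration

[R1] Tobacco Retail Registration is not required → no effect.
[R2] offers tattoo or body-art services; sells tobacco products; floor area 13,100 square feet > 2,000 square feet → Compliance License required.
[R3] sells tobacco products → Annual Authorization required.
[R4] floor area 13,100 square feet ≥ 5,400 square feet → Municipal License not required.
[R5] floor area 13,100 square feet > 10,100 square feet → Large Premises Permit required.
[R6] sells tobacco products; does not store flammable materials; floor area 13,100 square feet < 18,300 square feet → Tobacco Retail Registration not required.
[R7] floor area 13,100 square feet ≥ 7,600 square feet; offers tattoo or body-art services → Trade Registration required.
[R8] sells tobacco products → exempt from Compliance License.
[R9] Municipal License is not required → no effect.
[R10] floor area 13,100 square feet > 12,400 square feet; sells tobacco products; does not operate vehicles for hire → Standard Permit not required.
[R11] sells tobacco products → Tobacco Retail Permit required.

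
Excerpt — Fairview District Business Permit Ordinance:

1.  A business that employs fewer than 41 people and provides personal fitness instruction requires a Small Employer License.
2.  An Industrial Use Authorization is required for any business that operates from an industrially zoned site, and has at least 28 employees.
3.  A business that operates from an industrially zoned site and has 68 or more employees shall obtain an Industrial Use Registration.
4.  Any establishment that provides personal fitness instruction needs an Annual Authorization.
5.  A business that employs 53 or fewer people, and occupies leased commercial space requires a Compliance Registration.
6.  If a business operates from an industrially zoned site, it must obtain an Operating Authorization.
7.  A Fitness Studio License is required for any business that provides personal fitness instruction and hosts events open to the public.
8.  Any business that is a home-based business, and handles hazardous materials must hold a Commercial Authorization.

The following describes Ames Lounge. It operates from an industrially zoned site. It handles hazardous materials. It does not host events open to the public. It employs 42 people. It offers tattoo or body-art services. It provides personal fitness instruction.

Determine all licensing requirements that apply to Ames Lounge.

Annual Authorization, Industrial Use Authorization, Operating Authorization

1. employees 42 ≥ 41; provides personal fitness instruction → Small Employer License not required.
2. operates from an industrially zoned site; employees 42 ≥ 28 → Industrial Use Authorization required.
3. operates from an industrially zoned site; employees 42 < 68 → Industrial Use Registration not required.
4. provides personal fitness instruction → Annual Authorization required.
5. employees 42 ≤ 53; operates from an industrially zoned site (not: occupies leased commercial space) → Compliance Registration not required.
6. operates from an industrially zoned site → Operating Authorization required.
7. provides personal fitness instruction; does not host events open to the public → Fitness Studio License not required.
8. operates from an industrially zoned site (not: is a home-based business); handles hazardous materials → Commercial Authorization not required.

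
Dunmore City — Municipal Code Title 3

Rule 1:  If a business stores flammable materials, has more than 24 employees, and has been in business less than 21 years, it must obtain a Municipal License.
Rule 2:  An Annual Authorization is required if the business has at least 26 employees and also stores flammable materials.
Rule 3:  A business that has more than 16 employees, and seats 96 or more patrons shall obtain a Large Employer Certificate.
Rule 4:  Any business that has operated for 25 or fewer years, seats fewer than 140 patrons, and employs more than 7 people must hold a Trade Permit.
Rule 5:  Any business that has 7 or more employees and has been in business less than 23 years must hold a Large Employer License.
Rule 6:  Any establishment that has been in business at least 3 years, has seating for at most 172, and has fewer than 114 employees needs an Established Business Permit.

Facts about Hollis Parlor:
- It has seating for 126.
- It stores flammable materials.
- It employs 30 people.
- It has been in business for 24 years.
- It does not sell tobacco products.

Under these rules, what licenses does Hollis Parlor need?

Annual Authorization, Established Business Permit, Large Employer Certificate, Trade Permit

Rule 1: stores flammable materials; employees 30 > 24; years in business 24 ≥ 21 → Municipal License not required.
Rule 2: employees 30 ≥ 26; stores flammable materials → Annual Authorization required.
Rule 3: employees 30 > 16; seating 126 ≥ 96 → Large Employer Certificate required.
Rule 4: years in business 24 ≤ 25; seating 126 < 140; employees 30 > 7 → Trade Permit required.
Rule 5: employees 30 ≥ 7; years in business 24 ≥ 23 → Large Employer License not required.
Rule 6: years in business 24 ≥ 3; seating 126 ≤ 172; employees 30 < 114 → Established Business Permit required.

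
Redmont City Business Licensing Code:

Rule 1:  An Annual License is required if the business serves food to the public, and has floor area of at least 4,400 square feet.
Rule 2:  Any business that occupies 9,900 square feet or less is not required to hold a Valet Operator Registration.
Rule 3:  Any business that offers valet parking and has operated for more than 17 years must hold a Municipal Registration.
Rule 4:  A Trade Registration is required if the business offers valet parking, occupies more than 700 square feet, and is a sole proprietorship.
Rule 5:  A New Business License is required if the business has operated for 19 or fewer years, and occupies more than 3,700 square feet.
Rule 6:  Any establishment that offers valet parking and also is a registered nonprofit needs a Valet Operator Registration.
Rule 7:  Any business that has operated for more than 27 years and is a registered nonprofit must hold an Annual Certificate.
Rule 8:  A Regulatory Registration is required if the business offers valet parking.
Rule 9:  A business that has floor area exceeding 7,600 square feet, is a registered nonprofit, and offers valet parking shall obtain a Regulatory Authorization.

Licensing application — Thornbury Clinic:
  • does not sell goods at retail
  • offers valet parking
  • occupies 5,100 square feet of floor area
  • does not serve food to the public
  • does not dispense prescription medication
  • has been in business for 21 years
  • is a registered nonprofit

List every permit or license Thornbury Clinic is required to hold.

Municipal Registration, Regulatory Registration

Rule 1: does not serve food to the public; floor area 5,100 square feet ≥ 4,400 square feet → Annual License not required.
Rule 2: floor area 5,100 square feet ≤ 9,900 square feet → exempt from Valet Operator Registration.
Rule 3: offers valet parking; years in business 21 > 17 → Municipal Registration required.
Rule 4: offers valet parking; floor area 5,100 square feet > 700 square feet; is a registered nonprofit (not: is a sole proprietorship) → Trade Registration not required.
Rule 5: years in business 21 > 19; floor area 5,100 square feet > 3,700 square feet → New Business License not required.
Rule 6: offers valet parking; is a registered nonprofit → Valet Operator Registration required.
Rule 7: years in business 21 ≤ 27; is a registered nonprofit → Annual Certificate not required.
Rule 8: offers valet parking → Regulatory Registration required.
Rule 9: floor area 5,100 square feet ≤ 7,600 square feet; is a registered nonprofit; offers valet parking → Regulatory Authorization not required.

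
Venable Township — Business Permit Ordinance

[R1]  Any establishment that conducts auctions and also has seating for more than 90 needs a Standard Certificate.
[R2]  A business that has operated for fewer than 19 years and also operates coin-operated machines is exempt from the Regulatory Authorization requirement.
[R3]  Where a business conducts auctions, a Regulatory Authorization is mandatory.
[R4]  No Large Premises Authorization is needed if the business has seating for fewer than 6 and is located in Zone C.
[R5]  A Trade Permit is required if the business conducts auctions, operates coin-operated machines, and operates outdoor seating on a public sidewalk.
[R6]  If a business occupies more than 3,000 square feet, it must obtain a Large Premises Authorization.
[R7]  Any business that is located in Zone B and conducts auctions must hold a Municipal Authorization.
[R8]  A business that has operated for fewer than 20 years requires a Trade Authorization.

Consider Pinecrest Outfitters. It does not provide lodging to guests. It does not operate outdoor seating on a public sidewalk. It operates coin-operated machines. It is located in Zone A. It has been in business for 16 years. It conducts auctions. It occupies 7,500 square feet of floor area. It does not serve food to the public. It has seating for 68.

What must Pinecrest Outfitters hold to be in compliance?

Large Premises Authorization, Trade Authorization

[R1] conducts auctions; seating 68 ≤ 90 → Standard Certificate not required.
[R2] years in business 16 < 19; operates coin-operated machines → exempt from Regulatory Authorization.
[R3] conducts auctions → Regulatory Authorization required.
[R4] seating 68 ≥ 6; is located in Zone A (not: is located in Zone C) → Large Premises Authorization exemption does not apply.
[R5] conducts auctions; operates coin-operated machines; does not operate outdoor seating on a public sidewalk → Trade Permit not required.
[R6] floor area 7,500 square feet > 3,000 square feet → Large Premises Authorization required.
[R7] is located in Zone A (not: is located in Zone B); conducts auctions → Municipal Authorization not required.
[R8] years in business 16 < 20 → Trade Authorization required.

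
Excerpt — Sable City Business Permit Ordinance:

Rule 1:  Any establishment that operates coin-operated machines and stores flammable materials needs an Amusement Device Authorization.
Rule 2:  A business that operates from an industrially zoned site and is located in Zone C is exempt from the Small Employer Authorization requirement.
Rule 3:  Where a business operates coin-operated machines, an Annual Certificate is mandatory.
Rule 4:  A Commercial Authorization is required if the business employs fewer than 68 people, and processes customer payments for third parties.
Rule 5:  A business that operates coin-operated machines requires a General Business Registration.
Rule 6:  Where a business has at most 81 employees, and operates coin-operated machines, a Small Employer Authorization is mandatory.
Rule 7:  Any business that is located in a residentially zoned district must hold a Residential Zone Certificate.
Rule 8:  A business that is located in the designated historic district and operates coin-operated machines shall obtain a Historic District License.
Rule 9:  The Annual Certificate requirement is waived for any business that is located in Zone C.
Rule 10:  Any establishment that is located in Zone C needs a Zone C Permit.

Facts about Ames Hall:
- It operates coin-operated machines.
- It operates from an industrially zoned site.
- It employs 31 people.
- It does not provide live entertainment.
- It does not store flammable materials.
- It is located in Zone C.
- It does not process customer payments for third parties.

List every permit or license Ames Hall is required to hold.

General Business Registration, Zone C Permit

Rule 1: operates coin-operated machines; does not store flammable materials → Amusement Device Authorization not required.
Rule 2: operates from an industrially zoned site; is located in Zone C → exempt from Small Employer Authorization.
Rule 3: operates coin-operated machines → Annual Certificate required.
Rule 4: employees 31 < 68; does not process customer payments for third parties → Commercial Authorization not required.
Rule 5: operates coin-operated machines → General Business Registration required.
Rule 6: employees 31 ≤ 81; operates coin-operated machines → Small Employer Authorization required.
Rule 7: is located in Zone C (not: is located in a residentially zoned district) → Residential Zone Certificate not required.
Rule 8: is located in Zone C (not: is located in the designated historic district); operates coin-operated machines → Historic District License not required.
Rule 9: is located in Zone C → exempt from Annual Certificate.
Rule 10: is located in Zone C → Zone C Permit required.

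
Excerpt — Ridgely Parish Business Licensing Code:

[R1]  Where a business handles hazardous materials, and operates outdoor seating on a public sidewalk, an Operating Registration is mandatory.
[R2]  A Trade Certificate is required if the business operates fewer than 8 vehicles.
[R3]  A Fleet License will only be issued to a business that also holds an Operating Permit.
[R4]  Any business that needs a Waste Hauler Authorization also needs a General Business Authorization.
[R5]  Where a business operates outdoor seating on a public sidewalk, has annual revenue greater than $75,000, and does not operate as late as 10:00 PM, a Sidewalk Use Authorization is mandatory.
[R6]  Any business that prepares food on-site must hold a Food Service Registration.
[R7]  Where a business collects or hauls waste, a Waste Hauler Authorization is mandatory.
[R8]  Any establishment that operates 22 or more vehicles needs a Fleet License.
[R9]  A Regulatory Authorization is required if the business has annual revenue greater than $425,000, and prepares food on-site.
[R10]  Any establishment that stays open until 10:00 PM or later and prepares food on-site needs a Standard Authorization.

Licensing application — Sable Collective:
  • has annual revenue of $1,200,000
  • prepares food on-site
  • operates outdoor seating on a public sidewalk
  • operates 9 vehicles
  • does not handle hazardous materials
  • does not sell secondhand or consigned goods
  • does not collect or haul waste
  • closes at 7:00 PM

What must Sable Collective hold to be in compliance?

[R1] does not handle hazardous materials; operates outdoor seating on a public sidewalk → Operating Registration not required.
[R2] vehicles 9 ≥ 8 → Trade Certificate not required.
[R3] Fleet License is not required → no effect.
[R4] Waste Hauler Authorization is not required → no effect.
[R5] operates outdoor seating on a public sidewalk; revenue $1,200,000 > $75,000; closes 7:00 PM, at/before 10:00 PM → Sidewalk Use Authorization required.
[R6] prepares food on-site → Food Service Registration required.
[R7] does not collect or haul waste → Waste Hauler Authorization not required.
[R8] vehicles 9 < 22 → Fleet License not required.
[R9] revenue $1,200,000 > $425,000; prepares food on-site → Regulatory Authorization required.
[R10] closes 7:00 PM, at/before 10:00 PM; prepares food on-site → Standard Authorization not required.

Food Service Registration, Regulatory Authorization, Sidewalk Use Authorization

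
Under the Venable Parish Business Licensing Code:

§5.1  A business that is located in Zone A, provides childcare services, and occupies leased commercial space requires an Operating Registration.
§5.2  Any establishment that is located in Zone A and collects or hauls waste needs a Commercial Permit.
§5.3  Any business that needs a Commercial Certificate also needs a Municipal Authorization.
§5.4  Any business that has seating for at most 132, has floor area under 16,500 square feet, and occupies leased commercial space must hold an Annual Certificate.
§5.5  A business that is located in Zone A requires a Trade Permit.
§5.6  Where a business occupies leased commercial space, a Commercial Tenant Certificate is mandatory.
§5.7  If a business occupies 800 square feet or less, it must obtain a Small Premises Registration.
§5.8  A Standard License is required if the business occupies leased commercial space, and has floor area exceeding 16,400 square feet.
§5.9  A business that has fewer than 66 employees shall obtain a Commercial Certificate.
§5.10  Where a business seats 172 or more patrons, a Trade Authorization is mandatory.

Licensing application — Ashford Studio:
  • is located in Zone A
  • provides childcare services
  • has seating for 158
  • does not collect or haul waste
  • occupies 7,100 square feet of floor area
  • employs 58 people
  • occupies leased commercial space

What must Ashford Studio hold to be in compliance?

Commercial Certificate, Commercial Tenant Certificate, Municipal Authorization, Operating Registration, Trade Permit

§5.1 is located in Zone A; provides childcare services; occupies leased commercial space → Operating Registration required.
§5.2 is located in Zone A; does not collect or haul waste → Commercial Permit not required.
§5.3 Commercial Certificate is required → Municipal Authorization also required.
§5.4 seating 158 > 132; floor area 7,100 square feet < 16,500 square feet; occupies leased commercial space → Annual Certificate not required.
§5.5 is located in Zone A → Trade Permit required.
§5.6 occupies leased commercial space → Commercial Tenant Certificate required.
§5.7 floor area 7,100 square feet > 800 square feet → Small Premises Registration not required.
§5.8 occupies leased commercial space; floor area 7,100 square feet ≤ 16,400 square feet → Standard License not required.
§5.9 employees 58 < 66 → Commercial Certificate required.
§5.10 seating 158 < 172 → Trade Authorization not required.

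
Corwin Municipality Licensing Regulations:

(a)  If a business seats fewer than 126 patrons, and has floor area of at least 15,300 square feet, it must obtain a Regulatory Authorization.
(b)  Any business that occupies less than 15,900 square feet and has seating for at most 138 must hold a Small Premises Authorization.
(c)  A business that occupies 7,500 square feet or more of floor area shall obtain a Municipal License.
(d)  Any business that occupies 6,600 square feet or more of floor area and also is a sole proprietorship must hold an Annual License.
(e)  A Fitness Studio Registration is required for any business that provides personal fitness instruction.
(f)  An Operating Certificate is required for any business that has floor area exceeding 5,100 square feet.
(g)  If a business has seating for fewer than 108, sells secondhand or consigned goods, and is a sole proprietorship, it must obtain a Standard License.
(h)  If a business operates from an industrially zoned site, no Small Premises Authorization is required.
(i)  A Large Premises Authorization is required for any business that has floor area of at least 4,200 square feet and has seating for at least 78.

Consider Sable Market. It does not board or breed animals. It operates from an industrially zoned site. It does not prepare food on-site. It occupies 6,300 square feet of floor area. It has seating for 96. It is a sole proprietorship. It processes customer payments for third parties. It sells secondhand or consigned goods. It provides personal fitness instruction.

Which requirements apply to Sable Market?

Fitness Studio Registration, Large Premises Authorization, Operating Certificate, Standard License

(a) seating 96 < 126; floor area 6,300 square feet < 15,300 square feet → Regulatory Authorization not required.
(b) floor area 6,300 square feet < 15,900 square feet; seating 96 ≤ 138 → Small Premises Authorization required.
(c) floor area 6,300 square feet < 7,500 square feet → Municipal License not required.
(d) floor area 6,300 square feet < 6,600 square feet; is a sole proprietorship → Annual License not required.
(e) provides personal fitness instruction → Fitness Studio Registration required.
(f) floor area 6,300 square feet > 5,100 square feet → Operating Certificate required.
(g) seating 96 < 108; sells secondhand or consigned goods; is a sole proprietorship → Standard License required.
(h) operates from an industrially zoned site → exempt from Small Premises Authorization.
(i) floor area 6,300 square feet ≥ 4,200 square feet; seating 96 ≥ 78 → Large Premises Authorization required.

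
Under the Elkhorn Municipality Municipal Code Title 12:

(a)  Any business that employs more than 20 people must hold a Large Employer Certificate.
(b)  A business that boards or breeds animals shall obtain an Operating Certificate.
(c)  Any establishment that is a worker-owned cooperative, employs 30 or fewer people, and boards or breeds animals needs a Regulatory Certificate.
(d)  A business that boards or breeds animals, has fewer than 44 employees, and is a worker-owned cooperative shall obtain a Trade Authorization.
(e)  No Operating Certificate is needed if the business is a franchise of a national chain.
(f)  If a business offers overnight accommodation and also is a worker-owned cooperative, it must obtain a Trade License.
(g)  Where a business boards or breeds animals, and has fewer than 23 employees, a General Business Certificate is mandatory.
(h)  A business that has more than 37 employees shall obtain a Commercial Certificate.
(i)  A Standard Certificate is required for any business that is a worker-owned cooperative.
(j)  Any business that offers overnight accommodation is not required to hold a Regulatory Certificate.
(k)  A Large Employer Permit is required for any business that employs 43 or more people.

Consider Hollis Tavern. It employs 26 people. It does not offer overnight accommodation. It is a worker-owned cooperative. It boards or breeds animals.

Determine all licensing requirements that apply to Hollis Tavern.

(a) employees 26 > 20 → Large Employer Certificate required.
(b) boards or breeds animals → Operating Certificate required.
(c) is a worker-owned cooperative; employees 26 ≤ 30; boards or breeds animals → Regulatory Certificate required.
(d) boards or breeds animals; employees 26 < 44; is a worker-owned cooperative → Trade Authorization required.
(e) is a worker-owned cooperative (not: is a franchise of a national chain) → Operating Certificate exemption does not apply.
(f) does not offer overnight accommodation; is a worker-owned cooperative → Trade License not required.
(g) boards or breeds animals; employees 26 ≥ 23 → General Business Certificate not required.
(h) employees 26 ≤ 37 → Commercial Certificate not required.
(i) is a worker-owned cooperative → Standard Certificate required.
(j) does not offer overnight accommodation → Regulatory Certificate exemption does not apply.
(k) employees 26 < 43 → Large Employer Permit not required.

Large Employer Certificate, Operating Certificate, Regulatory Certificate, Standard Certificate, Trade Authorization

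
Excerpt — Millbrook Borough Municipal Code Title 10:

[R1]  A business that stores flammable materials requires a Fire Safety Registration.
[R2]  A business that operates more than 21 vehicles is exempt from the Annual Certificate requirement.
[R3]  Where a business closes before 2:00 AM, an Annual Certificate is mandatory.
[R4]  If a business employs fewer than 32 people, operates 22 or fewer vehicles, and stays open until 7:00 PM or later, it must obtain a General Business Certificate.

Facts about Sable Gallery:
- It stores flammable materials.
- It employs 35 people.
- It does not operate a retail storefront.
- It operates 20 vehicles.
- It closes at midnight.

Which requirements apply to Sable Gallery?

[R1] stores flammable materials → Fire Safety Registration required.
[R2] vehicles 20 ≤ 21 → Annual Certificate exemption does not apply.
[R3] closes midnight, at/before 2:00 AM → Annual Certificate required.
[R4] employees 35 ≥ 32; vehicles 20 ≤ 22; closes midnight, after 7:00 PM → General Business Certificate not required.

Annual Certificate, Fire Safety Registration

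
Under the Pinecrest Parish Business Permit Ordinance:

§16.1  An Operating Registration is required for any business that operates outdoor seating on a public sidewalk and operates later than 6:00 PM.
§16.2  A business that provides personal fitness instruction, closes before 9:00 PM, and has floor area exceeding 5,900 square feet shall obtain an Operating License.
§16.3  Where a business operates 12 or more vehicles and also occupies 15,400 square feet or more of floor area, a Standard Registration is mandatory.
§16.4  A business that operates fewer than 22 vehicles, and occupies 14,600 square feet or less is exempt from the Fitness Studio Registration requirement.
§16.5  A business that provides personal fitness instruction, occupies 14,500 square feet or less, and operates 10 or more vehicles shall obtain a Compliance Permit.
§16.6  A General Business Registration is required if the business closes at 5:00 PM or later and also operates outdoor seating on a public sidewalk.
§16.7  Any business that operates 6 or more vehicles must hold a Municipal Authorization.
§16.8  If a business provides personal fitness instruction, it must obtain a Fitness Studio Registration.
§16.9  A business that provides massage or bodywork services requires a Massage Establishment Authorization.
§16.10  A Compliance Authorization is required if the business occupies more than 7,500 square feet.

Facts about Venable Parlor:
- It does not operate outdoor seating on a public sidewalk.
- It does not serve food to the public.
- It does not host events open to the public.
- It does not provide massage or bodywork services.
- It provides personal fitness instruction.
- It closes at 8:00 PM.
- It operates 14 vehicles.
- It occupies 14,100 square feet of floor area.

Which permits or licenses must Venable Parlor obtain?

§16.1 does not operate outdoor seating on a public sidewalk; closes 8:00 PM, after 6:00 PM → Operating Registration not required.
§16.2 provides personal fitness instruction; closes 8:00 PM, at/before 9:00 PM; floor area 14,100 square feet > 5,900 square feet → Operating License required.
§16.3 vehicles 14 ≥ 12; floor area 14,100 square feet < 15,400 square feet → Standard Registration not required.
§16.4 vehicles 14 < 22; floor area 14,100 square feet ≤ 14,600 square feet → exempt from Fitness Studio Registration.
§16.5 provides personal fitness instruction; floor area 14,100 square feet ≤ 14,500 square feet; vehicles 14 ≥ 10 → Compliance Permit required.
§16.6 closes 8:00 PM, after 5:00 PM; does not operate outdoor seating on a public sidewalk → General Business Registration not required.
§16.7 vehicles 14 ≥ 6 → Municipal Authorization required.
§16.8 provides personal fitness instruction → Fitness Studio Registration required.
§16.9 does not provide massage or bodywork services → Massage Establishment Authorization not required.
§16.10 floor area 14,100 square feet > 7,500 square feet → Compliance Authorization required.

Compliance Authorization, Compliance Permit, Municipal Authorization, Operating License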